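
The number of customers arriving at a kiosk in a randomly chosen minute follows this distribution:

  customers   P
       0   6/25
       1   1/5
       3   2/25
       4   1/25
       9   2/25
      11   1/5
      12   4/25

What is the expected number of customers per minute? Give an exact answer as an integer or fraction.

136/25

E[X] = (6/25)·0 + (1/5)·1 + (2/25)·3 + (1/25)·4 + (2/25)·9 + (1/5)·11 + (4/25)·12
     = 136/25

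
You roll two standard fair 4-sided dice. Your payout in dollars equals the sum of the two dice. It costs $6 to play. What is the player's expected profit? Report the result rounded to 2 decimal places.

Distribution of the sum of the two dice: 2 w.p. 1/16, 3 w.p. 1/8, 4 w.p. 3/16, 5 w.p. 1/4, 6 w.p. 3/16, 7 w.p. 1/8, …
E[payout] = (1/16)·2 + (1/8)·3 + (3/16)·4 + (1/4)·5 + (3/16)·6 + (1/8)·7 + (1/16)·8 = 5
Expected profit = 5 − 6 = -1 ≈ -$1.00

-$1.00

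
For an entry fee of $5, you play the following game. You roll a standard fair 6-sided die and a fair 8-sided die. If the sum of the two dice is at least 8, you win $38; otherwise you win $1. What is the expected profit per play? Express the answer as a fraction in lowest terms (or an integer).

269/16 dollars

E[payout] = (7/16)·1 + (9/16)·38 = 349/16
Expected profit = 349/16 − 5 = 269/16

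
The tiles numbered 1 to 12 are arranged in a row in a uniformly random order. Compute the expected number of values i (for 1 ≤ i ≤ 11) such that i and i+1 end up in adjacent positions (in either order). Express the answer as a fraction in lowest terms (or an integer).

11/6

For each i ∈ {1,…,11}, let Xᵢ = 1 if i and i+1 are adjacent. P(Xᵢ=1) = 2·(12−1)!/12! = 2/12.
By linearity, E[ΣXᵢ] = (11)·(2/12) = 11/6.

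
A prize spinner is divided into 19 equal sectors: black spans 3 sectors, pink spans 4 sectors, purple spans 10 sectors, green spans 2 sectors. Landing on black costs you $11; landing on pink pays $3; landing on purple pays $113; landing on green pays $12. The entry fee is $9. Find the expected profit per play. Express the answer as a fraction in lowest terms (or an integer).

962/19 dollars

E[payout] = (3/19)·(-11) + (4/19)·3 + (10/19)·113 + (2/19)·12 = 1133/19
Expected profit = 1133/19 − 9 = 962/19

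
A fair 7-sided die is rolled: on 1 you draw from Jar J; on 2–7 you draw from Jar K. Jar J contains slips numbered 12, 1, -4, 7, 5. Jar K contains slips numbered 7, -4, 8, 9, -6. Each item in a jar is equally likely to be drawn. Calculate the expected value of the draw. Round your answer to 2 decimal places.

3.00

E[X | Jar J] = (12 + 1 − 4 + 7 + 5)/5 = 21/5
E[X | Jar K] = (7 − 4 + 8 + 9 − 6)/5 = 14/5
E[X] = (1/7)·21/5 + (6/7)·14/5 = 3 ≈ 3.00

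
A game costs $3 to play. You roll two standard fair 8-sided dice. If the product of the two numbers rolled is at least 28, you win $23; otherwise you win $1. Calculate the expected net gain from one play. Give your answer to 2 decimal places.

$4.53

E[payout] = (45/64)·1 + (19/64)·23 = 241/32
Expected profit = 241/32 − 3 = 145/32 ≈ $4.53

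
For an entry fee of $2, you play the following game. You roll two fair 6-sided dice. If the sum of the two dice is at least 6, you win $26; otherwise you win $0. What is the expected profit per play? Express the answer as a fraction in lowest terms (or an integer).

151/9 dollars

E[payout] = (5/18)·0 + (13/18)·26 = 169/9
Expected profit = 169/9 − 2 = 151/9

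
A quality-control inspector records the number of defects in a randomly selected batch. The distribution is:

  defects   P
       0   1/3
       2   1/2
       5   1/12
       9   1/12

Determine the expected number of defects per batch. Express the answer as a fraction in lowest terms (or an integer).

13/6

E[X] = (1/3)·0 + (1/2)·2 + (1/12)·5 + (1/12)·9
     = 13/6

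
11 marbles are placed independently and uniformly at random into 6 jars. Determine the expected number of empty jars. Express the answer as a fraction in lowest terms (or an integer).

Let Xⱼ=1 if jar j is empty. P(Xⱼ=1) = ((6-1)/6)^11 = 48828125/362797056.
By linearity, E[#empty] = 6·48828125/362797056 = 48828125/60466176.

48828125/60466176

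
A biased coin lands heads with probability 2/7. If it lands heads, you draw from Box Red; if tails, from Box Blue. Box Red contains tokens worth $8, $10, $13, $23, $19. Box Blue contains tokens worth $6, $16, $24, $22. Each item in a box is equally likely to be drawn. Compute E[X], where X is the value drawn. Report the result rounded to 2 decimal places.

$16.31

E[X | Box Red] = (8 + 10 + 13 + 23 + 19)/5 = 73/5
E[X | Box Blue] = (6 + 16 + 24 + 22)/4 = 17
E[X] = (2/7)·73/5 + (5/7)·17 = 571/35 ≈ 16.31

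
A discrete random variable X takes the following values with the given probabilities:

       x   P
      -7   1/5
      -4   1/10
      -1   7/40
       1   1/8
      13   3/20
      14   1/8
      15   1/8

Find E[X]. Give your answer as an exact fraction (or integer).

149/40

E[X] = (1/5)·(-7) + (1/10)·(-4) + (7/40)·(-1) + (1/8)·1 + (3/20)·13 + (1/8)·14 + (1/8)·15
     = 149/40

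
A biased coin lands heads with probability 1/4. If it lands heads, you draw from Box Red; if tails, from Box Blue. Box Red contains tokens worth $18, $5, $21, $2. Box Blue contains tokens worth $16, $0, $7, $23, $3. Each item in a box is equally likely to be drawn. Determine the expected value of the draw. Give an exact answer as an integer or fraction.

409/40 dollars

E[X | Box Red] = (18 + 5 + 21 + 2)/4 = 23/2
E[X | Box Blue] = (16 + 0 + 7 + 23 + 3)/5 = 49/5
E[X] = (1/4)·23/2 + (3/4)·49/5 = 409/40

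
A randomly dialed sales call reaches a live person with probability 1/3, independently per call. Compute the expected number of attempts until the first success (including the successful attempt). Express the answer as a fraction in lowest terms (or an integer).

For a geometric distribution, E[trials] = 1/p = 1/(1/3) = 3.

3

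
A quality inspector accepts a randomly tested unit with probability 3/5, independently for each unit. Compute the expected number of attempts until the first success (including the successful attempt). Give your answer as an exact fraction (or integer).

For a geometric distribution, E[trials] = 1/p = 1/(3/5) = 5/3.

5/3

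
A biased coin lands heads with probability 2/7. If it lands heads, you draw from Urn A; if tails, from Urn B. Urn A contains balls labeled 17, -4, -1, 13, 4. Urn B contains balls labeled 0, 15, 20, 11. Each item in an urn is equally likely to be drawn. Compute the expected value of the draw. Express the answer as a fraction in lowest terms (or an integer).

E[X | Urn A] = (17 − 4 − 1 + 13 + 4)/5 = 29/5
E[X | Urn B] = (0 + 15 + 20 + 11)/4 = 23/2
E[X] = (2/7)·29/5 + (5/7)·23/2 = 691/70

691/70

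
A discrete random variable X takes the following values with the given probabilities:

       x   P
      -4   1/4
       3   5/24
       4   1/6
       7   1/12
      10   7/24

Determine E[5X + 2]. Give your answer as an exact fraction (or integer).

E[5x+2] = (1/4)·(-18) + (5/24)·17 + (1/6)·22 + (1/12)·37 + (7/24)·52
     = 503/24

503/24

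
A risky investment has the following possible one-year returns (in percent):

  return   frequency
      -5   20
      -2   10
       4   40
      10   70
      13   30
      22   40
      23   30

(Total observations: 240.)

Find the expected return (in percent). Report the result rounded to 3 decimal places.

Total = 240, so P(return=-5) = 20/240, etc.
E[X] = (1/12)·(-5) + (1/24)·(-2) + (1/6)·4 + (7/24)·10 + (1/8)·13 + (1/6)·22 + (1/8)·23
     = 45/4 ≈ 11.250

11.250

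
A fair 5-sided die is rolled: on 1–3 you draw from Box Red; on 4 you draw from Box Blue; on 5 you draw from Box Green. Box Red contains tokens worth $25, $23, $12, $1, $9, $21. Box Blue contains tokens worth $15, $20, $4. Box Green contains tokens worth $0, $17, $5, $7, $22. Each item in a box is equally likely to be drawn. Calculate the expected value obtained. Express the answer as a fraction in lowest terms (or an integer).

E[X | Box Red] = (25 + 23 + 12 + 1 + 9 + 21)/6 = 91/6
E[X | Box Blue] = (15 + 20 + 4)/3 = 13
E[X | Box Green] = (0 + 17 + 5 + 7 + 22)/5 = 51/5
E[X] = (3/5)·91/6 + (1/5)·13 + (1/5)·51/5 = 687/50

687/50 dollars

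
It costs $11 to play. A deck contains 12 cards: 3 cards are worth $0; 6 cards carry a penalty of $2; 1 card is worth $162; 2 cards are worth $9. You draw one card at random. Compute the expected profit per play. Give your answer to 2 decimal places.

$3.00

E[payout] = (3/12)·0 + (6/12)·(-2) + (1/12)·162 + (2/12)·9 = 14
Expected profit = 14 − 11 = 3 ≈ $3.00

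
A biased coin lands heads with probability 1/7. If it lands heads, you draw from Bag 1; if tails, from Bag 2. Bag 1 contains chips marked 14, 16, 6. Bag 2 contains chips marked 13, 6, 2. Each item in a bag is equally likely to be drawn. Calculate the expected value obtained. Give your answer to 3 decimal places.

7.714

E[X | Bag 1] = (14 + 16 + 6)/3 = 12
E[X | Bag 2] = (13 + 6 + 2)/3 = 7
E[X] = (1/7)·12 + (6/7)·7 = 54/7 ≈ 7.714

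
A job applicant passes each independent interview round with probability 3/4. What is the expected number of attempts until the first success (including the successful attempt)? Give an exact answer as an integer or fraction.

For a geometric distribution, E[trials] = 1/p = 1/(3/4) = 4/3.

4/3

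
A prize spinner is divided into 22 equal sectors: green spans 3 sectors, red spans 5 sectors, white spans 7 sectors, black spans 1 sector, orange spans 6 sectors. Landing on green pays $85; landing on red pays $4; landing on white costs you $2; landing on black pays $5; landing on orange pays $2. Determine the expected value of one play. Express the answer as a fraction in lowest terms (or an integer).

E[payout] = (3/22)·85 + (5/22)·4 + (7/22)·(-2) + (1/22)·5 + (6/22)·2 = 139/11

139/11 dollars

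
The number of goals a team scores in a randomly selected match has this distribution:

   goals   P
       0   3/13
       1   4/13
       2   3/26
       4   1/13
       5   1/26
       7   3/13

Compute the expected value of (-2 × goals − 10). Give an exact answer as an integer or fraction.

E[-2x-10] = (3/13)·(-10) + (4/13)·(-12) + (3/26)·(-14) + (1/13)·(-18) + (1/26)·(-20) + (3/13)·(-24)
     = -199/13

-199/13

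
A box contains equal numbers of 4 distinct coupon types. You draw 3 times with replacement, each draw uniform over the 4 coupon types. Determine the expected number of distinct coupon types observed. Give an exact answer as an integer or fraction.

Let Xⱼ=1 if type j appears at least once. P(Xⱼ=1) = 1 − ((4−1)/4)^3 = 37/64.
E[#distinct] = 4·37/64 = 37/16.

37/16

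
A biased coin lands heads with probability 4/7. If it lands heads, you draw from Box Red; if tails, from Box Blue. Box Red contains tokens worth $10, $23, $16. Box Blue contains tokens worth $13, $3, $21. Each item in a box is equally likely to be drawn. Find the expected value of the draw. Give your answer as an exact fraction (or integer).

307/21 dollars

E[X | Box Red] = (10 + 23 + 16)/3 = 49/3
E[X | Box Blue] = (13 + 3 + 21)/3 = 37/3
E[X] = (4/7)·49/3 + (3/7)·37/3 = 307/21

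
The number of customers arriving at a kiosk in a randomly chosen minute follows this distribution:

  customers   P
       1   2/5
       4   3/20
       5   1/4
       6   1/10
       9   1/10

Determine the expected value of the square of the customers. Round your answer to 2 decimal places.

E[X²] = (2/5)·1 + (3/20)·16 + (1/4)·25 + (1/10)·36 + (1/10)·81
     = 83/4 ≈ 20.75

20.75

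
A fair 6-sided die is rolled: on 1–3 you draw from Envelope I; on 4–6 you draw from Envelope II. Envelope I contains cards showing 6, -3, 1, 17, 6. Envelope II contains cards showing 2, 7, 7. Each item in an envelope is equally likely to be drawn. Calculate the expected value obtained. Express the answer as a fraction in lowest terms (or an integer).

161/30

E[X | Envelope I] = (6 − 3 + 1 + 17 + 6)/5 = 27/5
E[X | Envelope II] = (2 + 7 + 7)/3 = 16/3
E[X] = (1/2)·27/5 + (1/2)·16/3 = 161/30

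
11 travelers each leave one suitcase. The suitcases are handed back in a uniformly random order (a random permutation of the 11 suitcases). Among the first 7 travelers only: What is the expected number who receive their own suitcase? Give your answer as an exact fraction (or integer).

7/11

Let Xᵢ = 1 if person i gets their own suitcase. For each i, P(Xᵢ=1) = 1/11.
By linearity of expectation, E[X₁+…+X_7] = 7·(1/11) = 7/11.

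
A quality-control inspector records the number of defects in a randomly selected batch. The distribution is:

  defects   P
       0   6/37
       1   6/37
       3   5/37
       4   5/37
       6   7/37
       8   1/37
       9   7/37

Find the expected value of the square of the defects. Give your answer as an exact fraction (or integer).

E[X²] = (6/37)·0 + (6/37)·1 + (5/37)·9 + (5/37)·16 + (7/37)·36 + (1/37)·64 + (7/37)·81
     = 1014/37

1014/37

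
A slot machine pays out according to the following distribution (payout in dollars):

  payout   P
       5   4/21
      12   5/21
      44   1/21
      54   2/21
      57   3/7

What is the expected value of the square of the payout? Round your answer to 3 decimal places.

1801.381

E[X²] = (4/21)·25 + (5/21)·144 + (1/21)·1936 + (2/21)·2916 + (3/7)·3249
     = 37829/21 ≈ 1801.381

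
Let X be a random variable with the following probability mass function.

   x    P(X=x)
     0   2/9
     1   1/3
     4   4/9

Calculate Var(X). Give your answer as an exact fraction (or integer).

E[X] = (2/9)·0 + (1/3)·1 + (4/9)·4 = 19/9
E[X²] = (2/9)·0 + (1/3)·1 + (4/9)·16 = 67/9
Var(X) = 67/9 − (19/9)² = 242/81

242/81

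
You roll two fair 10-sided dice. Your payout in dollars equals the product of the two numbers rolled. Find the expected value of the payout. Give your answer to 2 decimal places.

Distribution of the product of the two numbers rolled: 1 w.p. 1/100, 2 w.p. 1/50, 3 w.p. 1/50, 4 w.p. 3/100, 5 w.p. 1/50, 6 w.p. 1/25, …
E[payout] = (1/100)·1 + (1/50)·2 + (1/50)·3 + (3/100)·4 + (1/50)·5 + (1/25)·6 + (1/50)·7 + (1/25)·8 + (3/100)·9 + (1/25)·10 + (1/25)·12 + (1/50)·14 + (1/50)·15 + (3/100)·16 + (1/25)·18 + (1/25)·20 + (1/50)·21 + (1/25)·24 + (1/100)·25 + (1/50)·27 + (1/50)·28 + (1/25)·30 + (1/50)·32 + (1/50)·35 + (3/100)·36 + (1/25)·40 + (1/50)·42 + (1/50)·45 + (1/50)·48 + (1/100)·49 + (1/50)·50 + (1/50)·54 + (1/50)·56 + (1/50)·60 + (1/50)·63 + (1/100)·64 + (1/50)·70 + (1/50)·72 + (1/50)·80 + (1/100)·81 + (1/50)·90 + (1/100)·100 = 121/4
≈ $30.25

$30.25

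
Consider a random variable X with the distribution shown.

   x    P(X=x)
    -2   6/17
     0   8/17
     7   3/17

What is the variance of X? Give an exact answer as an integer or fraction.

2826/289

E[X] = (6/17)·(-2) + (8/17)·0 + (3/17)·7 = 9/17
E[X²] = (6/17)·4 + (8/17)·0 + (3/17)·49 = 171/17
Var(X) = 171/17 − (9/17)² = 2826/289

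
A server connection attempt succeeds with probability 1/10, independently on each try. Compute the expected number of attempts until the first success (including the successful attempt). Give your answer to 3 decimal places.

10.000

For a geometric distribution, E[trials] = 1/p = 1/(1/10) = 10.
≈ 10.000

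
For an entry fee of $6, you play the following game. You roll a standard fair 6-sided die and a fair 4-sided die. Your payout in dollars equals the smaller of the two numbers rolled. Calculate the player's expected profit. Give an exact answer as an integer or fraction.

Distribution of the smaller of the two numbers rolled: 1 w.p. 3/8, 2 w.p. 7/24, 3 w.p. 5/24, 4 w.p. 1/8
E[payout] = (3/8)·1 + (7/24)·2 + (5/24)·3 + (1/8)·4 = 25/12
Expected profit = 25/12 − 6 = -47/12

-47/12 dollars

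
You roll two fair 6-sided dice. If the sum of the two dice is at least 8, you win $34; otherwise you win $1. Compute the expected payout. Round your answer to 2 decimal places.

E[payout] = (7/12)·1 + (5/12)·34 = 59/4
≈ $14.75

$14.75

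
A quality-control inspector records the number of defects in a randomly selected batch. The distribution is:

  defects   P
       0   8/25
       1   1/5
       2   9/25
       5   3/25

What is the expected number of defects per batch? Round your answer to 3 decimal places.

E[X] = (8/25)·0 + (1/5)·1 + (9/25)·2 + (3/25)·5
     = 38/25 ≈ 1.520

1.520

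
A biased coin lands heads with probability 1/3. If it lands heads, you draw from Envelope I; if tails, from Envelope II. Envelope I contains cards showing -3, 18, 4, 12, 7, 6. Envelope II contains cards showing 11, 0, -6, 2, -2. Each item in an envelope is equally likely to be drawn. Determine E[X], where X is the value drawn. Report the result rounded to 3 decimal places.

3.111

E[X | Envelope I] = (-3 + 18 + 4 + 12 + 7 + 6)/6 = 22/3
E[X | Envelope II] = (11 + 0 − 6 + 2 − 2)/5 = 1
E[X] = (1/3)·22/3 + (2/3)·1 = 28/9 ≈ 3.111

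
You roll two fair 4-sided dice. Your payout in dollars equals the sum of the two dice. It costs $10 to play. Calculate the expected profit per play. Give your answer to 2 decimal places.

Distribution of the sum of the two dice: 2 w.p. 1/16, 3 w.p. 1/8, 4 w.p. 3/16, 5 w.p. 1/4, 6 w.p. 3/16, 7 w.p. 1/8, …
E[payout] = (1/16)·2 + (1/8)·3 + (3/16)·4 + (1/4)·5 + (3/16)·6 + (1/8)·7 + (1/16)·8 = 5
Expected profit = 5 − 10 = -5 ≈ -$5.00

-$5.00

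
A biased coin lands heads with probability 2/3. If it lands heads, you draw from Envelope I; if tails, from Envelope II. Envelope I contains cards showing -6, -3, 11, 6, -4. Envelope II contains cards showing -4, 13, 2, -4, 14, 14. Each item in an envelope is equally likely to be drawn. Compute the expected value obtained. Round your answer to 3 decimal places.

2.478

E[X | Envelope I] = (-6 − 3 + 11 + 6 − 4)/5 = 4/5
E[X | Envelope II] = (-4 + 13 + 2 − 4 + 14 + 14)/6 = 35/6
E[X] = (2/3)·4/5 + (1/3)·35/6 = 223/90 ≈ 2.478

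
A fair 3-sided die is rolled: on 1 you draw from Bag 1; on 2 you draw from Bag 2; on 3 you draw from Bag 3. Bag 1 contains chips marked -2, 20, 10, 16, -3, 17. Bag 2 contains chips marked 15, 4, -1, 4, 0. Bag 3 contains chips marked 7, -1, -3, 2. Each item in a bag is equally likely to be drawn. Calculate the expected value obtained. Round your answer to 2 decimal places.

E[X | Bag 1] = (-2 + 20 + 10 + 16 − 3 + 17)/6 = 29/3
E[X | Bag 2] = (15 + 4 − 1 + 4 + 0)/5 = 22/5
E[X | Bag 3] = (7 − 1 − 3 + 2)/4 = 5/4
E[X] = (1/3)·29/3 + (1/3)·22/5 + (1/3)·5/4 = 919/180 ≈ 5.11

5.11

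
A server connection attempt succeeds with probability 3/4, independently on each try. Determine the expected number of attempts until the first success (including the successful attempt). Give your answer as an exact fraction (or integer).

For a geometric distribution, E[trials] = 1/p = 1/(3/4) = 4/3.

4/3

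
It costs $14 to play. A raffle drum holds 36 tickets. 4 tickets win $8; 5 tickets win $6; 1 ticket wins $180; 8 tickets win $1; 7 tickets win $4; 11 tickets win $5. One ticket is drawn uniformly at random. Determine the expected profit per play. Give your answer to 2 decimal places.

E[payout] = (4/36)·8 + (5/36)·6 + (1/36)·180 + (8/36)·1 + (7/36)·4 + (11/36)·5 = 37/4
Expected profit = 37/4 − 14 = -19/4 ≈ -$4.75

-$4.75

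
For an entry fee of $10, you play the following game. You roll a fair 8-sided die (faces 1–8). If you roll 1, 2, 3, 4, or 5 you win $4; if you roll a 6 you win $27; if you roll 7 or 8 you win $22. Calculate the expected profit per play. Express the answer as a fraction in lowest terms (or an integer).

11/8 dollars

E[payout] = (5/8)·4 + (1/4)·22 + (1/8)·27 = 91/8
Expected profit = 91/8 − 10 = 11/8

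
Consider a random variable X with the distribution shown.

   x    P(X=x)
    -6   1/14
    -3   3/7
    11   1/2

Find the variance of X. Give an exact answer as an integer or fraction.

10309/196

E[X] = (1/14)·(-6) + (3/7)·(-3) + (1/2)·11 = 53/14
E[X²] = (1/14)·36 + (3/7)·9 + (1/2)·121 = 937/14
Var(X) = 937/14 − (53/14)² = 10309/196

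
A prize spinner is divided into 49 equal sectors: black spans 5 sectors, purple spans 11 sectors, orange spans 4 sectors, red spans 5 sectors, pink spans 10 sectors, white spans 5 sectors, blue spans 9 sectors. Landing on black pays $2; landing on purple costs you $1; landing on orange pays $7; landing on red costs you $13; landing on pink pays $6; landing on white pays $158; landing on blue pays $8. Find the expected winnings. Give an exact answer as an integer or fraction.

884/49 dollars

E[payout] = (5/49)·2 + (11/49)·(-1) + (4/49)·7 + (5/49)·(-13) + (10/49)·6 + (5/49)·158 + (9/49)·8 = 884/49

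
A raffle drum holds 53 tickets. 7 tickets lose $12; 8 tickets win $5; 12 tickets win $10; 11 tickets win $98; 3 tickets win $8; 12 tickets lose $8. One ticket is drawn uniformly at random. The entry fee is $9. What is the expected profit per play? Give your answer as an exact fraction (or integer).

605/53 dollars

E[payout] = (7/53)·(-12) + (8/53)·5 + (12/53)·10 + (11/53)·98 + (3/53)·8 + (12/53)·(-8) = 1082/53
Expected profit = 1082/53 − 9 = 605/53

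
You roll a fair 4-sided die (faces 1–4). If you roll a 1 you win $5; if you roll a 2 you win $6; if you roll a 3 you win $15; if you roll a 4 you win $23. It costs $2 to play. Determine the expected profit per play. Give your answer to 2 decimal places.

E[payout] = (1/4)·5 + (1/4)·6 + (1/4)·15 + (1/4)·23 = 49/4
Expected profit = 49/4 − 2 = 41/4 ≈ $10.25

$10.25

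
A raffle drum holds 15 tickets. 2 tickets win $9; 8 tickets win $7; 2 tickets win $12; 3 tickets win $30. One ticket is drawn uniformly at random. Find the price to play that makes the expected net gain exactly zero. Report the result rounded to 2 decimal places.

E[payout] = (2/15)·9 + (8/15)·7 + (2/15)·12 + (3/15)·30 = 188/15
Fair fee = E[payout] = 188/15 ≈ $12.53

$12.53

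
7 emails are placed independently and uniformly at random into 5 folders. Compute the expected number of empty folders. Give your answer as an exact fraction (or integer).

16384/15625

Let Xⱼ=1 if folder j is empty. P(Xⱼ=1) = ((5-1)/5)^7 = 16384/78125.
By linearity, E[#empty] = 5·16384/78125 = 16384/15625.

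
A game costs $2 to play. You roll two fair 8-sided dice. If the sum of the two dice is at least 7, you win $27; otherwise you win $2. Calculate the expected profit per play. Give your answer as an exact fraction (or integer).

E[payout] = (15/64)·2 + (49/64)·27 = 1353/64
Expected profit = 1353/64 − 2 = 1225/64

1225/64 dollars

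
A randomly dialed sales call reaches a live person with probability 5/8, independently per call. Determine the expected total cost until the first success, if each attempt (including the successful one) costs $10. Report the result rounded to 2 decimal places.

E[#attempts] = 1/p = 8/5; E[cost] = 10·8/5 = 16.
≈ 16.00

$16.00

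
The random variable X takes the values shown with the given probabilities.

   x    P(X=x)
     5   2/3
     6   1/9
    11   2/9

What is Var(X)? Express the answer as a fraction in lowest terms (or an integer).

488/81

E[X] = (2/3)·5 + (1/9)·6 + (2/9)·11 = 58/9
E[X²] = (2/3)·25 + (1/9)·36 + (2/9)·121 = 428/9
Var(X) = 428/9 − (58/9)² = 488/81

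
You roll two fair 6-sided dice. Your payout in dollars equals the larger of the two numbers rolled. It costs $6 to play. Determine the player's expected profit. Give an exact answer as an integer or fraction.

Distribution of the larger of the two numbers rolled: 1 w.p. 1/36, 2 w.p. 1/12, 3 w.p. 5/36, 4 w.p. 7/36, 5 w.p. 1/4, 6 w.p. 11/36
E[payout] = (1/36)·1 + (1/12)·2 + (5/36)·3 + (7/36)·4 + (1/4)·5 + (11/36)·6 = 161/36
Expected profit = 161/36 − 6 = -55/36

-55/36 dollars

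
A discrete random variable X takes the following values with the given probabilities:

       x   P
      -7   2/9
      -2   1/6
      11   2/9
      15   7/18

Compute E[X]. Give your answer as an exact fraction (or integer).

115/18

E[X] = (2/9)·(-7) + (1/6)·(-2) + (2/9)·11 + (7/18)·15
     = 115/18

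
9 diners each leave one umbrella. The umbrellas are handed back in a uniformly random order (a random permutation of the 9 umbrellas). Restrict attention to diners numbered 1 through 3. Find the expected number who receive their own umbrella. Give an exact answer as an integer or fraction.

1/3

Let Xᵢ = 1 if person i gets their own umbrella. For each i, P(Xᵢ=1) = 1/9.
By linearity of expectation, E[X₁+…+X_3] = 3·(1/9) = 1/3.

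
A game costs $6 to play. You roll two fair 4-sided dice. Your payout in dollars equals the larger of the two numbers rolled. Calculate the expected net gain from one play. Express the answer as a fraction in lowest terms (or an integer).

-23/8 dollars

Distribution of the larger of the two numbers rolled: 1 w.p. 1/16, 2 w.p. 3/16, 3 w.p. 5/16, 4 w.p. 7/16
E[payout] = (1/16)·1 + (3/16)·2 + (5/16)·3 + (7/16)·4 = 25/8
Expected profit = 25/8 − 6 = -23/8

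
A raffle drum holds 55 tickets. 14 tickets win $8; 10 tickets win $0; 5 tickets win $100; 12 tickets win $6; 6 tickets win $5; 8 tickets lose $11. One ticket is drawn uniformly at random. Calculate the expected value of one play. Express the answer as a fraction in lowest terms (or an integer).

E[payout] = (14/55)·8 + (10/55)·0 + (5/55)·100 + (12/55)·6 + (6/55)·5 + (8/55)·(-11) = 626/55

626/55 dollars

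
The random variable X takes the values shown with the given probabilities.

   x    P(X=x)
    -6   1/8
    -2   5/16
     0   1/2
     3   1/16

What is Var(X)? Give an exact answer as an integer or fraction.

1255/256

E[X] = (1/8)·(-6) + (5/16)·(-2) + (1/2)·0 + (1/16)·3 = -19/16
E[X²] = (1/8)·36 + (5/16)·4 + (1/2)·0 + (1/16)·9 = 101/16
Var(X) = 101/16 − (-19/16)² = 1255/256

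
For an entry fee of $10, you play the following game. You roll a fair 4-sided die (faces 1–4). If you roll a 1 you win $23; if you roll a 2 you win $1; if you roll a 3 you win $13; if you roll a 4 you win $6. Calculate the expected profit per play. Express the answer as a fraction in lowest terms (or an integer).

3/4 dollars

E[payout] = (1/4)·1 + (1/4)·6 + (1/4)·13 + (1/4)·23 = 43/4
Expected profit = 43/4 − 10 = 3/4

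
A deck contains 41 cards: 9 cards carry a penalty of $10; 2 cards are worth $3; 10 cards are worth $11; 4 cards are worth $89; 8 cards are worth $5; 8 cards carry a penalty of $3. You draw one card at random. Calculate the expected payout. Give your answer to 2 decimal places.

$9.71

E[payout] = (9/41)·(-10) + (2/41)·3 + (10/41)·11 + (4/41)·89 + (8/41)·5 + (8/41)·(-3) = 398/41
≈ $9.71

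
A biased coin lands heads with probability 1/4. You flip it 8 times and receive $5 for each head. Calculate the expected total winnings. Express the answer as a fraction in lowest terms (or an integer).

$10

E[#heads] = 8·1/4 = 2 (linearity over flips).
E[winnings] = 5·2 = 10.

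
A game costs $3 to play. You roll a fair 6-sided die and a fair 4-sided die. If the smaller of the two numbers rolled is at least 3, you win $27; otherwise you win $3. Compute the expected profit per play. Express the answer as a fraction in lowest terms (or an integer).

$8

E[payout] = (2/3)·3 + (1/3)·27 = 11
Expected profit = 11 − 3 = 8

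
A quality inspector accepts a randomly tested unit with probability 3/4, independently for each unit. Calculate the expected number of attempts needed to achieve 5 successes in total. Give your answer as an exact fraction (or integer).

By linearity (sum of 5 independent geometric waits), E[trials] = 5/p = 5/(3/4) = 20/3.

20/3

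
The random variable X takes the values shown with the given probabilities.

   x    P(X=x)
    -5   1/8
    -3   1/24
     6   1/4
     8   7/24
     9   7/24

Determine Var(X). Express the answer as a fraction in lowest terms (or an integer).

12791/576

E[X] = (1/8)·(-5) + (1/24)·(-3) + (1/4)·6 + (7/24)·8 + (7/24)·9 = 137/24
E[X²] = (1/8)·25 + (1/24)·9 + (1/4)·36 + (7/24)·64 + (7/24)·81 = 1315/24
Var(X) = 1315/24 − (137/24)² = 12791/576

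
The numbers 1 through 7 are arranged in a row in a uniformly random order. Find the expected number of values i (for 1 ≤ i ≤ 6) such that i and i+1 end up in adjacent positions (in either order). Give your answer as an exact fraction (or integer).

12/7

For each i ∈ {1,…,6}, let Xᵢ = 1 if i and i+1 are adjacent. P(Xᵢ=1) = 2·(7−1)!/7! = 2/7.
By linearity, E[ΣXᵢ] = (6)·(2/7) = 12/7.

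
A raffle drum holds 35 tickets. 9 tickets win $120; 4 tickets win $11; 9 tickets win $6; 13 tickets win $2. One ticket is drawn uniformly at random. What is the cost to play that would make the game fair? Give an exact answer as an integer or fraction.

172/5 dollars

E[payout] = (9/35)·120 + (4/35)·11 + (9/35)·6 + (13/35)·2 = 172/5
Fair fee = E[payout] = 172/5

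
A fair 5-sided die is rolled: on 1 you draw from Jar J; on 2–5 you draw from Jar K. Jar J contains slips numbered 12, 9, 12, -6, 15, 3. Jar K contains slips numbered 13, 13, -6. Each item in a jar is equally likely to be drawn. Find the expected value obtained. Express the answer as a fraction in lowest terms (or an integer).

41/6

E[X | Jar J] = (12 + 9 + 12 − 6 + 15 + 3)/6 = 15/2
E[X | Jar K] = (13 + 13 − 6)/3 = 20/3
E[X] = (1/5)·15/2 + (4/5)·20/3 = 41/6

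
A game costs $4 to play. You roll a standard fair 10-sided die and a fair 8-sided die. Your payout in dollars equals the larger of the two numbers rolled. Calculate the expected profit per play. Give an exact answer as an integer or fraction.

51/20 dollars

Distribution of the larger of the two numbers rolled: 1 w.p. 1/80, 2 w.p. 3/80, 3 w.p. 1/16, 4 w.p. 7/80, 5 w.p. 9/80, 6 w.p. 11/80, …
E[payout] = (1/80)·1 + (3/80)·2 + (1/16)·3 + (7/80)·4 + (9/80)·5 + (11/80)·6 + (13/80)·7 + (3/16)·8 + (1/10)·9 + (1/10)·10 = 131/20
Expected profit = 131/20 − 4 = 51/20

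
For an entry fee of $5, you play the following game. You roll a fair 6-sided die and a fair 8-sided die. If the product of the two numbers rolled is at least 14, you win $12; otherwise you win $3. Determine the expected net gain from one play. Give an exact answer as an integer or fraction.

E[payout] = (25/48)·3 + (23/48)·12 = 117/16
Expected profit = 117/16 − 5 = 37/16

37/16 dollars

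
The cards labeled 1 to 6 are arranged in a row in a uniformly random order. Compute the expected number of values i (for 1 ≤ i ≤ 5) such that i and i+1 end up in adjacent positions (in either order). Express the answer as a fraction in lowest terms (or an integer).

5/3

For each i ∈ {1,…,5}, let Xᵢ = 1 if i and i+1 are adjacent. P(Xᵢ=1) = 2·(6−1)!/6! = 2/6.
By linearity, E[ΣXᵢ] = (5)·(2/6) = 5/3.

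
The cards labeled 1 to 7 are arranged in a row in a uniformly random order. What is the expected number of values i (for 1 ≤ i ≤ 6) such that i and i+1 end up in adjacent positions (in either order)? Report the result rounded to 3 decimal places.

For each i ∈ {1,…,6}, let Xᵢ = 1 if i and i+1 are adjacent. P(Xᵢ=1) = 2·(7−1)!/7! = 2/7.
By linearity, E[ΣXᵢ] = (6)·(2/7) = 12/7.
≈ 1.714

1.714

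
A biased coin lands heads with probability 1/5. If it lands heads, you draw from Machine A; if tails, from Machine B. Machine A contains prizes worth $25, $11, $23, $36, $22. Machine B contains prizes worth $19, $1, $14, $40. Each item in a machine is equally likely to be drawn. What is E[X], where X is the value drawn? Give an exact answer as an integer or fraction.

E[X | Machine A] = (25 + 11 + 23 + 36 + 22)/5 = 117/5
E[X | Machine B] = (19 + 1 + 14 + 40)/4 = 37/2
E[X] = (1/5)·117/5 + (4/5)·37/2 = 487/25

487/25 dollars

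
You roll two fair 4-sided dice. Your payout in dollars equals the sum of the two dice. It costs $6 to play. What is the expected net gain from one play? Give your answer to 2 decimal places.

-$1.00

Distribution of the sum of the two dice: 2 w.p. 1/16, 3 w.p. 1/8, 4 w.p. 3/16, 5 w.p. 1/4, 6 w.p. 3/16, 7 w.p. 1/8, …
E[payout] = (1/16)·2 + (1/8)·3 + (3/16)·4 + (1/4)·5 + (3/16)·6 + (1/8)·7 + (1/16)·8 = 5
Expected profit = 5 − 6 = -1 ≈ -$1.00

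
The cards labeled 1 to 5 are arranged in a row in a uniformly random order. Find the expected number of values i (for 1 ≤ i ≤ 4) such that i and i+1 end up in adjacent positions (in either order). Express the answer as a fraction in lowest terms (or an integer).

For each i ∈ {1,…,4}, let Xᵢ = 1 if i and i+1 are adjacent. P(Xᵢ=1) = 2·(5−1)!/5! = 2/5.
By linearity, E[ΣXᵢ] = (4)·(2/5) = 8/5.

8/5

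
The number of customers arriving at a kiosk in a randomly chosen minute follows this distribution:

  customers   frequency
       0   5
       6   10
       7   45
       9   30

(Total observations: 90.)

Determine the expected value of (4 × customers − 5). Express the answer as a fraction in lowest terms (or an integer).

71/3

Total = 90, so P(customers=0) = 5/90, etc.
E[4x-5] = (1/18)·(-5) + (1/9)·19 + (1/2)·23 + (1/3)·31
     = 71/3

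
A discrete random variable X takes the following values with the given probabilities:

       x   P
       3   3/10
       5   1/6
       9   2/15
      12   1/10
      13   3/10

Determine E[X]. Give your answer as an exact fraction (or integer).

241/30

E[X] = (3/10)·3 + (1/6)·5 + (2/15)·9 + (1/10)·12 + (3/10)·13
     = 241/30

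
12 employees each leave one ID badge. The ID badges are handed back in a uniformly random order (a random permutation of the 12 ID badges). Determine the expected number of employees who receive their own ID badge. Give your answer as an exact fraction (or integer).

1

Let Xᵢ = 1 if person i gets their own ID badge. For each i, P(Xᵢ=1) = 1/12.
By linearity of expectation, E[X₁+…+X_12] = 12·(1/12) = 1.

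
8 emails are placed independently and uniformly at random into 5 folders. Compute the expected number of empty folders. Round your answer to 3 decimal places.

Let Xⱼ=1 if folder j is empty. P(Xⱼ=1) = ((5-1)/5)^8 = 65536/390625.
By linearity, E[#empty] = 5·65536/390625 = 65536/78125.
≈ 0.839

0.839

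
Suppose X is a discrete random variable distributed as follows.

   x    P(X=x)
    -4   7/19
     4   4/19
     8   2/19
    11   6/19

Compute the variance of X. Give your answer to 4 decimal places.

E[X] = (7/19)·(-4) + (4/19)·4 + (2/19)·8 + (6/19)·11 = 70/19
E[X²] = (7/19)·16 + (4/19)·16 + (2/19)·64 + (6/19)·121 = 1030/19
Var(X) = 1030/19 − (70/19)² = 14670/361 ≈ 40.6371

40.6371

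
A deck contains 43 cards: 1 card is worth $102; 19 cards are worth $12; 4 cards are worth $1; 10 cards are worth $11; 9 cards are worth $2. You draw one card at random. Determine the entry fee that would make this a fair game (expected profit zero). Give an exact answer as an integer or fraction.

E[payout] = (1/43)·102 + (19/43)·12 + (4/43)·1 + (10/43)·11 + (9/43)·2 = 462/43
Fair fee = E[payout] = 462/43

462/43 dollars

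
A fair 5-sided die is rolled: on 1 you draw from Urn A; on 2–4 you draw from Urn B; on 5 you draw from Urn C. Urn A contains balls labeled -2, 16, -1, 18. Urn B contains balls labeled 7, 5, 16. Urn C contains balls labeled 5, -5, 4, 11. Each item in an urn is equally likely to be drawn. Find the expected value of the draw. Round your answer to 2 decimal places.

E[X | Urn A] = (-2 + 16 − 1 + 18)/4 = 31/4
E[X | Urn B] = (7 + 5 + 16)/3 = 28/3
E[X | Urn C] = (5 − 5 + 4 + 11)/4 = 15/4
E[X] = (1/5)·31/4 + (3/5)·28/3 + (1/5)·15/4 = 79/10 ≈ 7.90

7.90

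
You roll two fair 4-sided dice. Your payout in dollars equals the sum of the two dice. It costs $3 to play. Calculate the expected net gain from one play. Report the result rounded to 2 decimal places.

$2.00

Distribution of the sum of the two dice: 2 w.p. 1/16, 3 w.p. 1/8, 4 w.p. 3/16, 5 w.p. 1/4, 6 w.p. 3/16, 7 w.p. 1/8, …
E[payout] = (1/16)·2 + (1/8)·3 + (3/16)·4 + (1/4)·5 + (3/16)·6 + (1/8)·7 + (1/16)·8 = 5
Expected profit = 5 − 3 = 2 ≈ $2.00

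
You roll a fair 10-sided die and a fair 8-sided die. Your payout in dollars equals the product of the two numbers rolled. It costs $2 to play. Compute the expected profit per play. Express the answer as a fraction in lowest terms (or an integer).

91/4 dollars

Distribution of the product of the two numbers rolled: 1 w.p. 1/80, 2 w.p. 1/40, 3 w.p. 1/40, 4 w.p. 3/80, 5 w.p. 1/40, 6 w.p. 1/20, …
E[payout] = (1/80)·1 + (1/40)·2 + (1/40)·3 + (3/80)·4 + (1/40)·5 + (1/20)·6 + (1/40)·7 + (1/20)·8 + (1/40)·9 + (3/80)·10 + (1/20)·12 + (1/40)·14 + (1/40)·15 + (3/80)·16 + (3/80)·18 + (3/80)·20 + (1/40)·21 + (1/20)·24 + (1/80)·25 + (1/80)·27 + (1/40)·28 + (3/80)·30 + (1/40)·32 + (1/40)·35 + (1/40)·36 + (3/80)·40 + (1/40)·42 + (1/80)·45 + (1/40)·48 + (1/80)·49 + (1/80)·50 + (1/80)·54 + (1/40)·56 + (1/80)·60 + (1/80)·63 + (1/80)·64 + (1/80)·70 + (1/80)·72 + (1/80)·80 = 99/4
Expected profit = 99/4 − 2 = 91/4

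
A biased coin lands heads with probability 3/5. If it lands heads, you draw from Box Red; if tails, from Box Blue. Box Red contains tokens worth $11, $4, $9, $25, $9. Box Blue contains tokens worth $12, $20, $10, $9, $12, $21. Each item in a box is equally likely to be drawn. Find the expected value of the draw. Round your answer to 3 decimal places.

E[X | Box Red] = (11 + 4 + 9 + 25 + 9)/5 = 58/5
E[X | Box Blue] = (12 + 20 + 10 + 9 + 12 + 21)/6 = 14
E[X] = (3/5)·58/5 + (2/5)·14 = 314/25 ≈ 12.560

$12.560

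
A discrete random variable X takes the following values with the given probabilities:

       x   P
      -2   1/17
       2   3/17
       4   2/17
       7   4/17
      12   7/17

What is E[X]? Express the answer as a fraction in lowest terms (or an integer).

E[X] = (1/17)·(-2) + (3/17)·2 + (2/17)·4 + (4/17)·7 + (7/17)·12
     = 124/17

124/17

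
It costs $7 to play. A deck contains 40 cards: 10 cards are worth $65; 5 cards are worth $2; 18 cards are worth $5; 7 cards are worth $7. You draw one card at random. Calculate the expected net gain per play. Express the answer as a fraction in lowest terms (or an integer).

E[payout] = (10/40)·65 + (5/40)·2 + (18/40)·5 + (7/40)·7 = 799/40
Expected profit = 799/40 − 7 = 519/40

519/40 dollars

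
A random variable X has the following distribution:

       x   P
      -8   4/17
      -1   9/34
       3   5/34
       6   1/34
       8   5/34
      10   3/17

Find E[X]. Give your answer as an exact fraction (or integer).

24/17

E[X] = (4/17)·(-8) + (9/34)·(-1) + (5/34)·3 + (1/34)·6 + (5/34)·8 + (3/17)·10
     = 24/17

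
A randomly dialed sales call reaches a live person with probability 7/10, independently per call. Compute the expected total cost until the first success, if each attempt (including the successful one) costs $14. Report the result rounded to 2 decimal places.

$20.00

E[#attempts] = 1/p = 10/7; E[cost] = 14·10/7 = 20.
≈ 20.00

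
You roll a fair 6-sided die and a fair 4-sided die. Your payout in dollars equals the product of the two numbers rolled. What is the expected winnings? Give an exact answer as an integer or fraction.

35/4 dollars

Distribution of the product of the two numbers rolled: 1 w.p. 1/24, 2 w.p. 1/12, 3 w.p. 1/12, 4 w.p. 1/8, 5 w.p. 1/24, 6 w.p. 1/8, …
E[payout] = (1/24)·1 + (1/12)·2 + (1/12)·3 + (1/8)·4 + (1/24)·5 + (1/8)·6 + (1/12)·8 + (1/24)·9 + (1/24)·10 + (1/8)·12 + (1/24)·15 + (1/24)·16 + (1/24)·18 + (1/24)·20 + (1/24)·24 = 35/4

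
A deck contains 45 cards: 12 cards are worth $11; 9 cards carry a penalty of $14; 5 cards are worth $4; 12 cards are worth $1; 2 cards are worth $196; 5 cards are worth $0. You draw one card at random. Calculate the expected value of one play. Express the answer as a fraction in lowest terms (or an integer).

86/9 dollars

E[payout] = (12/45)·11 + (9/45)·(-14) + (5/45)·4 + (12/45)·1 + (2/45)·196 + (5/45)·0 = 86/9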